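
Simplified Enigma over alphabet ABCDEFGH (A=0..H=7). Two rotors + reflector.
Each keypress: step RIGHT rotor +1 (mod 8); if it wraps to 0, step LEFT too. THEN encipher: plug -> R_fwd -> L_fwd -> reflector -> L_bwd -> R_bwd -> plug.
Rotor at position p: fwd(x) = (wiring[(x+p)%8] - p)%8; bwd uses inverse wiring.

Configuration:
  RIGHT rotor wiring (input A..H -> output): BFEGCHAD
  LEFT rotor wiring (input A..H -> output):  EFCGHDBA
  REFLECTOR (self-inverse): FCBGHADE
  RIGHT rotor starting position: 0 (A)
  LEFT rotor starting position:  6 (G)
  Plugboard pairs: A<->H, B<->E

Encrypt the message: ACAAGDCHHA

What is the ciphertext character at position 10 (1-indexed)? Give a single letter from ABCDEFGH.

Char 1 ('A'): step: R->1, L=6; A->plug->H->R->A->L->D->refl->G->L'->C->R'->G->plug->G
Char 2 ('C'): step: R->2, L=6; C->plug->C->R->A->L->D->refl->G->L'->C->R'->A->plug->H
Char 3 ('A'): step: R->3, L=6; A->plug->H->R->B->L->C->refl->B->L'->G->R'->F->plug->F
Char 4 ('A'): step: R->4, L=6; A->plug->H->R->C->L->G->refl->D->L'->A->R'->G->plug->G
Char 5 ('G'): step: R->5, L=6; G->plug->G->R->B->L->C->refl->B->L'->G->R'->C->plug->C
Char 6 ('D'): step: R->6, L=6; D->plug->D->R->H->L->F->refl->A->L'->F->R'->B->plug->E
Char 7 ('C'): step: R->7, L=6; C->plug->C->R->G->L->B->refl->C->L'->B->R'->H->plug->A
Char 8 ('H'): step: R->0, L->7 (L advanced); H->plug->A->R->B->L->F->refl->A->L'->F->R'->B->plug->E
Char 9 ('H'): step: R->1, L=7; H->plug->A->R->E->L->H->refl->E->L'->G->R'->E->plug->B
Char 10 ('A'): step: R->2, L=7; A->plug->H->R->D->L->D->refl->G->L'->C->R'->A->plug->H

H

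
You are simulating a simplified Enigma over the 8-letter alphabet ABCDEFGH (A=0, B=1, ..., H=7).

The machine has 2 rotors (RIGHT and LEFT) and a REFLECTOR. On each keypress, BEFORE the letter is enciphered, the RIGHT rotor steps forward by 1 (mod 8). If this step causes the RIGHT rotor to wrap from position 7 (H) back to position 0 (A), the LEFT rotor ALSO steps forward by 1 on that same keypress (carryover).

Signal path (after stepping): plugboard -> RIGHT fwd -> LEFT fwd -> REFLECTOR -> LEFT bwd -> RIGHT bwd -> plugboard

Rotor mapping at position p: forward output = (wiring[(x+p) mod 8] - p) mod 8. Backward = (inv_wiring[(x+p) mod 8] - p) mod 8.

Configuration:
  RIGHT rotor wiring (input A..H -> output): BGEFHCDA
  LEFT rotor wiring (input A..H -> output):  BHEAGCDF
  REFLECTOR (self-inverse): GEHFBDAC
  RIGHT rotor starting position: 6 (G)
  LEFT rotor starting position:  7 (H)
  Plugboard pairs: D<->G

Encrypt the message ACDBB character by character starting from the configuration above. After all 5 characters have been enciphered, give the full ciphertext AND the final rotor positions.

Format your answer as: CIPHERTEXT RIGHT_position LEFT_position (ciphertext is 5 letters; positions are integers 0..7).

Char 1 ('A'): step: R->7, L=7; A->plug->A->R->B->L->C->refl->H->L'->F->R'->D->plug->G
Char 2 ('C'): step: R->0, L->0 (L advanced); C->plug->C->R->E->L->G->refl->A->L'->D->R'->G->plug->D
Char 3 ('D'): step: R->1, L=0; D->plug->G->R->H->L->F->refl->D->L'->G->R'->D->plug->G
Char 4 ('B'): step: R->2, L=0; B->plug->B->R->D->L->A->refl->G->L'->E->R'->H->plug->H
Char 5 ('B'): step: R->3, L=0; B->plug->B->R->E->L->G->refl->A->L'->D->R'->G->plug->D
Final: ciphertext=GDGHD, RIGHT=3, LEFT=0

Answer: GDGHD 3 0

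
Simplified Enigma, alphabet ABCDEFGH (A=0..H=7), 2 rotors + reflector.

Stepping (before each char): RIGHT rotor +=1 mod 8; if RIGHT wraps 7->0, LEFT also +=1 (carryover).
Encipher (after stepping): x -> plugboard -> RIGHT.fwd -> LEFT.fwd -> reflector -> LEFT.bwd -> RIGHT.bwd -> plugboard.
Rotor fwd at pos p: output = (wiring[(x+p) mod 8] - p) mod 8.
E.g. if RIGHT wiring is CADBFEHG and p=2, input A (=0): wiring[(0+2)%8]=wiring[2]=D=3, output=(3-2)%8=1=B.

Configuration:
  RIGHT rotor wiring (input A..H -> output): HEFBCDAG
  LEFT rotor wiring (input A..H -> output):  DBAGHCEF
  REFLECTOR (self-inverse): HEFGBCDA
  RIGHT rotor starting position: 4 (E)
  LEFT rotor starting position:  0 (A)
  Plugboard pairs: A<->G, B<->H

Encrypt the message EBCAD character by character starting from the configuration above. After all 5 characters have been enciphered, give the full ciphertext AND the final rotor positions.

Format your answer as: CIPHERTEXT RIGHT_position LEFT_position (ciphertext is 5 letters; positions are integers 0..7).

Answer: BEGDC 1 1

Derivation:
Char 1 ('E'): step: R->5, L=0; E->plug->E->R->H->L->F->refl->C->L'->F->R'->H->plug->B
Char 2 ('B'): step: R->6, L=0; B->plug->H->R->F->L->C->refl->F->L'->H->R'->E->plug->E
Char 3 ('C'): step: R->7, L=0; C->plug->C->R->F->L->C->refl->F->L'->H->R'->A->plug->G
Char 4 ('A'): step: R->0, L->1 (L advanced); A->plug->G->R->A->L->A->refl->H->L'->B->R'->D->plug->D
Char 5 ('D'): step: R->1, L=1; D->plug->D->R->B->L->H->refl->A->L'->A->R'->C->plug->C
Final: ciphertext=BEGDC, RIGHT=1, LEFT=1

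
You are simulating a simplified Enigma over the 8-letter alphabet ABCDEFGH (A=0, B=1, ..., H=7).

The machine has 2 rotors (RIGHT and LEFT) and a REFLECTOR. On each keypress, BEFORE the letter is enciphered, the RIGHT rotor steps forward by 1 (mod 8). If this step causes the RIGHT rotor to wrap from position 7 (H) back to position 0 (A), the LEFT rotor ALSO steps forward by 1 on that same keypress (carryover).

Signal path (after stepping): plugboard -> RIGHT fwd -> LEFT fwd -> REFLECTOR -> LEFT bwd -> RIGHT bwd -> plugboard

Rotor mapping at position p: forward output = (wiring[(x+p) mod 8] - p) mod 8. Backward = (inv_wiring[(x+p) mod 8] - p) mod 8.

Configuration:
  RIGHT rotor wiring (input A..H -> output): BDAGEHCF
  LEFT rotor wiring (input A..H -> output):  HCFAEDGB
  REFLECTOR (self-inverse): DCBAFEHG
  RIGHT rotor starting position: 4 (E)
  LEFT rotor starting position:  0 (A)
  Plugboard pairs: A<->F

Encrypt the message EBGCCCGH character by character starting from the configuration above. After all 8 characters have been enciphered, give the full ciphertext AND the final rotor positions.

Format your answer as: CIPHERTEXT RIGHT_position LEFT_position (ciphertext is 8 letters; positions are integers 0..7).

Answer: CHFEAGCA 4 1

Derivation:
Char 1 ('E'): step: R->5, L=0; E->plug->E->R->G->L->G->refl->H->L'->A->R'->C->plug->C
Char 2 ('B'): step: R->6, L=0; B->plug->B->R->H->L->B->refl->C->L'->B->R'->H->plug->H
Char 3 ('G'): step: R->7, L=0; G->plug->G->R->A->L->H->refl->G->L'->G->R'->A->plug->F
Char 4 ('C'): step: R->0, L->1 (L advanced); C->plug->C->R->A->L->B->refl->C->L'->E->R'->E->plug->E
Char 5 ('C'): step: R->1, L=1; C->plug->C->R->F->L->F->refl->E->L'->B->R'->F->plug->A
Char 6 ('C'): step: R->2, L=1; C->plug->C->R->C->L->H->refl->G->L'->H->R'->G->plug->G
Char 7 ('G'): step: R->3, L=1; G->plug->G->R->A->L->B->refl->C->L'->E->R'->C->plug->C
Char 8 ('H'): step: R->4, L=1; H->plug->H->R->C->L->H->refl->G->L'->H->R'->F->plug->A
Final: ciphertext=CHFEAGCA, RIGHT=4, LEFT=1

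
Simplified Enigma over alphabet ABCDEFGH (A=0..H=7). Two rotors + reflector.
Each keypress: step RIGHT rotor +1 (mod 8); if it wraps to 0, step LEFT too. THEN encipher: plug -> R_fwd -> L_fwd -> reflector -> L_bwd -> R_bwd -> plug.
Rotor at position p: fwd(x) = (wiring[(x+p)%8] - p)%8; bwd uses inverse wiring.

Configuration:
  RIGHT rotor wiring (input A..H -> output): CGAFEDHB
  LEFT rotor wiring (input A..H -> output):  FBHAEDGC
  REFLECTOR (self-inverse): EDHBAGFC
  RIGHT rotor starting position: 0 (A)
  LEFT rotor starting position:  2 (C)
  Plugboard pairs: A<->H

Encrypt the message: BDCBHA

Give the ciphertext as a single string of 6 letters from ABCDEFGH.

Char 1 ('B'): step: R->1, L=2; B->plug->B->R->H->L->H->refl->C->L'->C->R'->E->plug->E
Char 2 ('D'): step: R->2, L=2; D->plug->D->R->B->L->G->refl->F->L'->A->R'->G->plug->G
Char 3 ('C'): step: R->3, L=2; C->plug->C->R->A->L->F->refl->G->L'->B->R'->B->plug->B
Char 4 ('B'): step: R->4, L=2; B->plug->B->R->H->L->H->refl->C->L'->C->R'->F->plug->F
Char 5 ('H'): step: R->5, L=2; H->plug->A->R->G->L->D->refl->B->L'->D->R'->F->plug->F
Char 6 ('A'): step: R->6, L=2; A->plug->H->R->F->L->A->refl->E->L'->E->R'->C->plug->C

Answer: EGBFFC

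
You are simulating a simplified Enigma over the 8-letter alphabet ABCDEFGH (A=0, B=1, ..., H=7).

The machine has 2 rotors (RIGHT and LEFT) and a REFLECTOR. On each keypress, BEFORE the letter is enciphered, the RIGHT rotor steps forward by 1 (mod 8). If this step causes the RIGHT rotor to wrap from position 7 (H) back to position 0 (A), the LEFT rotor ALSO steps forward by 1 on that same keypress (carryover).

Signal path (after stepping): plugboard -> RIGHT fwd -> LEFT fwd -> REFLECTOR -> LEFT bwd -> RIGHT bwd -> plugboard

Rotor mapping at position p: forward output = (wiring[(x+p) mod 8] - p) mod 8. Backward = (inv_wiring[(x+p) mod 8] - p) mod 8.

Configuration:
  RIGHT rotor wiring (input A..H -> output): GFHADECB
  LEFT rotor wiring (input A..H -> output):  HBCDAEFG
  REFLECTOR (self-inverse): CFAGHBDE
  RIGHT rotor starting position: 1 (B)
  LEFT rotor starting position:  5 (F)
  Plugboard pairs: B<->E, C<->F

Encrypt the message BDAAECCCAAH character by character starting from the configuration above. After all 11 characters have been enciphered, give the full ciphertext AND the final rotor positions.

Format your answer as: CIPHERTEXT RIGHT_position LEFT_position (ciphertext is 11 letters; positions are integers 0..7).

Answer: GBFHBDDEDGE 4 6

Derivation:
Char 1 ('B'): step: R->2, L=5; B->plug->E->R->A->L->H->refl->E->L'->E->R'->G->plug->G
Char 2 ('D'): step: R->3, L=5; D->plug->D->R->H->L->D->refl->G->L'->G->R'->E->plug->B
Char 3 ('A'): step: R->4, L=5; A->plug->A->R->H->L->D->refl->G->L'->G->R'->C->plug->F
Char 4 ('A'): step: R->5, L=5; A->plug->A->R->H->L->D->refl->G->L'->G->R'->H->plug->H
Char 5 ('E'): step: R->6, L=5; E->plug->B->R->D->L->C->refl->A->L'->B->R'->E->plug->B
Char 6 ('C'): step: R->7, L=5; C->plug->F->R->E->L->E->refl->H->L'->A->R'->D->plug->D
Char 7 ('C'): step: R->0, L->6 (L advanced); C->plug->F->R->E->L->E->refl->H->L'->A->R'->D->plug->D
Char 8 ('C'): step: R->1, L=6; C->plug->F->R->B->L->A->refl->C->L'->G->R'->B->plug->E
Char 9 ('A'): step: R->2, L=6; A->plug->A->R->F->L->F->refl->B->L'->C->R'->D->plug->D
Char 10 ('A'): step: R->3, L=6; A->plug->A->R->F->L->F->refl->B->L'->C->R'->G->plug->G
Char 11 ('H'): step: R->4, L=6; H->plug->H->R->E->L->E->refl->H->L'->A->R'->B->plug->E
Final: ciphertext=GBFHBDDEDGE, RIGHT=4, LEFT=6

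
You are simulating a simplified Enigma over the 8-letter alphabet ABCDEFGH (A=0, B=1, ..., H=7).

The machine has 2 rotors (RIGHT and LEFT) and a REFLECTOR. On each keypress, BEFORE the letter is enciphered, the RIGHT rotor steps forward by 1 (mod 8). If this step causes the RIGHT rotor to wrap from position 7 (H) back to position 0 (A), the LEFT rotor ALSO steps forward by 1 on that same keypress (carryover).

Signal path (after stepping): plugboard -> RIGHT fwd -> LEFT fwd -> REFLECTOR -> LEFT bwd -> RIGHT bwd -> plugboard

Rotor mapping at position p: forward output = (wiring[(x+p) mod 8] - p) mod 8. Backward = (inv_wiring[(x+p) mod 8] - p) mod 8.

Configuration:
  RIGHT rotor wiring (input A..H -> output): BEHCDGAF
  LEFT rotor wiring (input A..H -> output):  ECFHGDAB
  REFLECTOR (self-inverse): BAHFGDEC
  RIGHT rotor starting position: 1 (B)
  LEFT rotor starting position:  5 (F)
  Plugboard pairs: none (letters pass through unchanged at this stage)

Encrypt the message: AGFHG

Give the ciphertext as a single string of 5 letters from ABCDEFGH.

Answer: GHBBB

Derivation:
Char 1 ('A'): step: R->2, L=5; A->plug->A->R->F->L->A->refl->B->L'->H->R'->G->plug->G
Char 2 ('G'): step: R->3, L=5; G->plug->G->R->B->L->D->refl->F->L'->E->R'->H->plug->H
Char 3 ('F'): step: R->4, L=5; F->plug->F->R->A->L->G->refl->E->L'->C->R'->B->plug->B
Char 4 ('H'): step: R->5, L=5; H->plug->H->R->G->L->C->refl->H->L'->D->R'->B->plug->B
Char 5 ('G'): step: R->6, L=5; G->plug->G->R->F->L->A->refl->B->L'->H->R'->B->plug->B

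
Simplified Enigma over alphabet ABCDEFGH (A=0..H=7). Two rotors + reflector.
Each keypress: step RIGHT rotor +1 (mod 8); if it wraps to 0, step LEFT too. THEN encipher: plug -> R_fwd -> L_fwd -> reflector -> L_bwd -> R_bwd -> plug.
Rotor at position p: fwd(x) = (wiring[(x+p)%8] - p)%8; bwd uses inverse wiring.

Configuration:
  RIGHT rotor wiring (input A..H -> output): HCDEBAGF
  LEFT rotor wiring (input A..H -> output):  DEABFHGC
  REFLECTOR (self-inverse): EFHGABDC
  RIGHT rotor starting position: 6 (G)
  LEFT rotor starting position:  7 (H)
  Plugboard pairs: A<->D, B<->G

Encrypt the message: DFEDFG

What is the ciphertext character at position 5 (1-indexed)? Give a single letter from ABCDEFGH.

Char 1 ('D'): step: R->7, L=7; D->plug->A->R->G->L->A->refl->E->L'->B->R'->G->plug->B
Char 2 ('F'): step: R->0, L->0 (L advanced); F->plug->F->R->A->L->D->refl->G->L'->G->R'->G->plug->B
Char 3 ('E'): step: R->1, L=0; E->plug->E->R->H->L->C->refl->H->L'->F->R'->F->plug->F
Char 4 ('D'): step: R->2, L=0; D->plug->A->R->B->L->E->refl->A->L'->C->R'->B->plug->G
Char 5 ('F'): step: R->3, L=0; F->plug->F->R->E->L->F->refl->B->L'->D->R'->D->plug->A

A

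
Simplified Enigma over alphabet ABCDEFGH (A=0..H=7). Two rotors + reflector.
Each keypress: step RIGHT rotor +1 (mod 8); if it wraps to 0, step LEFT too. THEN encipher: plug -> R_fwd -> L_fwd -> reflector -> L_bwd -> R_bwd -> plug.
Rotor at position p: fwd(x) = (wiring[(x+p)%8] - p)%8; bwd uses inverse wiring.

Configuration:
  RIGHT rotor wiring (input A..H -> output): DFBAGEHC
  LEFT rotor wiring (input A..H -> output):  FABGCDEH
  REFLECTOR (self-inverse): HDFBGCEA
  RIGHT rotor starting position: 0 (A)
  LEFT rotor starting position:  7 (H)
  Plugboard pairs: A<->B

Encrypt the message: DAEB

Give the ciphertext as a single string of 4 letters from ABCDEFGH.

Answer: HGAG

Derivation:
Char 1 ('D'): step: R->1, L=7; D->plug->D->R->F->L->D->refl->B->L'->C->R'->H->plug->H
Char 2 ('A'): step: R->2, L=7; A->plug->B->R->G->L->E->refl->G->L'->B->R'->G->plug->G
Char 3 ('E'): step: R->3, L=7; E->plug->E->R->H->L->F->refl->C->L'->D->R'->B->plug->A
Char 4 ('B'): step: R->4, L=7; B->plug->A->R->C->L->B->refl->D->L'->F->R'->G->plug->G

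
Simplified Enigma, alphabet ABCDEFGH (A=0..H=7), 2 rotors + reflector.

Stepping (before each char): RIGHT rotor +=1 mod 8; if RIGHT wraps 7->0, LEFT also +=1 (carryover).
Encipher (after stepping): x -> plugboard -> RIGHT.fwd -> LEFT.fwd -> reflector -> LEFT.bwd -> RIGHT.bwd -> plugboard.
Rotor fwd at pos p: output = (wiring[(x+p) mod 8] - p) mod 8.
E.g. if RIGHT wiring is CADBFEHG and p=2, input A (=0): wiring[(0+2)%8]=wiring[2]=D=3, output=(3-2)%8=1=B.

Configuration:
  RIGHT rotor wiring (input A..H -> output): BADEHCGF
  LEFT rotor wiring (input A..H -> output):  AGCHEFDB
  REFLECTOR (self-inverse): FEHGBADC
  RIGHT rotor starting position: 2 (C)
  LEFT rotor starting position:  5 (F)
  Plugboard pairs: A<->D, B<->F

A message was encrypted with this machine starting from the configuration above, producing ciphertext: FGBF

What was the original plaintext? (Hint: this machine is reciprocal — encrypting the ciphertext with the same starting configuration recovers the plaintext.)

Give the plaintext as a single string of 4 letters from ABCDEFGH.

Answer: EFGB

Derivation:
Char 1 ('F'): step: R->3, L=5; F->plug->B->R->E->L->B->refl->E->L'->C->R'->E->plug->E
Char 2 ('G'): step: R->4, L=5; G->plug->G->R->H->L->H->refl->C->L'->G->R'->B->plug->F
Char 3 ('B'): step: R->5, L=5; B->plug->F->R->G->L->C->refl->H->L'->H->R'->G->plug->G
Char 4 ('F'): step: R->6, L=5; F->plug->B->R->H->L->H->refl->C->L'->G->R'->F->plug->B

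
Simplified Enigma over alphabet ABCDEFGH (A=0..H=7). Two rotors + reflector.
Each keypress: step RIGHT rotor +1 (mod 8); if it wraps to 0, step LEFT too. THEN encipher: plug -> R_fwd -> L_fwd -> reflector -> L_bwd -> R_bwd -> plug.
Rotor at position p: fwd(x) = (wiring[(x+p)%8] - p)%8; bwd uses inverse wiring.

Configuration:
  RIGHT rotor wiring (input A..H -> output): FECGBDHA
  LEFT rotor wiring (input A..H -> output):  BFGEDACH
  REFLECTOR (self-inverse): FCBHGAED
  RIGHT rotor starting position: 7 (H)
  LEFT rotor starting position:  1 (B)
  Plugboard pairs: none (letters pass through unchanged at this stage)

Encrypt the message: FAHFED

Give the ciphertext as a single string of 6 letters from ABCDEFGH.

Char 1 ('F'): step: R->0, L->2 (L advanced); F->plug->F->R->D->L->G->refl->E->L'->A->R'->H->plug->H
Char 2 ('A'): step: R->1, L=2; A->plug->A->R->D->L->G->refl->E->L'->A->R'->D->plug->D
Char 3 ('H'): step: R->2, L=2; H->plug->H->R->C->L->B->refl->C->L'->B->R'->D->plug->D
Char 4 ('F'): step: R->3, L=2; F->plug->F->R->C->L->B->refl->C->L'->B->R'->G->plug->G
Char 5 ('E'): step: R->4, L=2; E->plug->E->R->B->L->C->refl->B->L'->C->R'->H->plug->H
Char 6 ('D'): step: R->5, L=2; D->plug->D->R->A->L->E->refl->G->L'->D->R'->C->plug->C

Answer: HDDGHC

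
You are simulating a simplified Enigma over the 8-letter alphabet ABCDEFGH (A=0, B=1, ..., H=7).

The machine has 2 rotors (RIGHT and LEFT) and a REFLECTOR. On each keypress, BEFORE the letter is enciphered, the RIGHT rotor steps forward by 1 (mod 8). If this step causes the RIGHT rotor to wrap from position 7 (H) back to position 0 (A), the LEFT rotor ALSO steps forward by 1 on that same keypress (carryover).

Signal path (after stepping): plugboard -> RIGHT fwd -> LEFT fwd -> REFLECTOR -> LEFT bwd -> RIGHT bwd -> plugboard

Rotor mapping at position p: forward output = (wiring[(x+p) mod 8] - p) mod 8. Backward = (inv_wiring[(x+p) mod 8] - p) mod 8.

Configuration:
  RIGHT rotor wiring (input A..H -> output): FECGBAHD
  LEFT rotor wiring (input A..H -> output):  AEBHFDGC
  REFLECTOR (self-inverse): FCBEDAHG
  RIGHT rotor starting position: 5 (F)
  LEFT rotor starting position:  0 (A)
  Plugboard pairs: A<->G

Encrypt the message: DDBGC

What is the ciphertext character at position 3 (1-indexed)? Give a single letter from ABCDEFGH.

Char 1 ('D'): step: R->6, L=0; D->plug->D->R->G->L->G->refl->H->L'->D->R'->G->plug->A
Char 2 ('D'): step: R->7, L=0; D->plug->D->R->D->L->H->refl->G->L'->G->R'->B->plug->B
Char 3 ('B'): step: R->0, L->1 (L advanced); B->plug->B->R->E->L->C->refl->B->L'->G->R'->D->plug->D

D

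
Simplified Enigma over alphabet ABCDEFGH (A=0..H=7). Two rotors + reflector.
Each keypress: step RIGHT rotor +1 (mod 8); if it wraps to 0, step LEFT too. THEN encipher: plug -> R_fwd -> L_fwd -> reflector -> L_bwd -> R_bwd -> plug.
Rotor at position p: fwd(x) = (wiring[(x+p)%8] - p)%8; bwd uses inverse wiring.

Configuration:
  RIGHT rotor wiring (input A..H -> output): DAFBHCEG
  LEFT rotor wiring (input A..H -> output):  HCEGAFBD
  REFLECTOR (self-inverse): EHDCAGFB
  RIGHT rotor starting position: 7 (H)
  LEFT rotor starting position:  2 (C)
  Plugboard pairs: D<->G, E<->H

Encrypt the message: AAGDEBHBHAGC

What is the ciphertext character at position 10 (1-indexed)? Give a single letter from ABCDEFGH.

Char 1 ('A'): step: R->0, L->3 (L advanced); A->plug->A->R->D->L->G->refl->F->L'->B->R'->D->plug->G
Char 2 ('A'): step: R->1, L=3; A->plug->A->R->H->L->B->refl->H->L'->G->R'->D->plug->G
Char 3 ('G'): step: R->2, L=3; G->plug->D->R->A->L->D->refl->C->L'->C->R'->E->plug->H
Char 4 ('D'): step: R->3, L=3; D->plug->G->R->F->L->E->refl->A->L'->E->R'->B->plug->B
Char 5 ('E'): step: R->4, L=3; E->plug->H->R->F->L->E->refl->A->L'->E->R'->F->plug->F
Char 6 ('B'): step: R->5, L=3; B->plug->B->R->H->L->B->refl->H->L'->G->R'->D->plug->G
Char 7 ('H'): step: R->6, L=3; H->plug->E->R->H->L->B->refl->H->L'->G->R'->A->plug->A
Char 8 ('B'): step: R->7, L=3; B->plug->B->R->E->L->A->refl->E->L'->F->R'->H->plug->E
Char 9 ('H'): step: R->0, L->4 (L advanced); H->plug->E->R->H->L->C->refl->D->L'->E->R'->G->plug->D
Char 10 ('A'): step: R->1, L=4; A->plug->A->R->H->L->C->refl->D->L'->E->R'->B->plug->B

B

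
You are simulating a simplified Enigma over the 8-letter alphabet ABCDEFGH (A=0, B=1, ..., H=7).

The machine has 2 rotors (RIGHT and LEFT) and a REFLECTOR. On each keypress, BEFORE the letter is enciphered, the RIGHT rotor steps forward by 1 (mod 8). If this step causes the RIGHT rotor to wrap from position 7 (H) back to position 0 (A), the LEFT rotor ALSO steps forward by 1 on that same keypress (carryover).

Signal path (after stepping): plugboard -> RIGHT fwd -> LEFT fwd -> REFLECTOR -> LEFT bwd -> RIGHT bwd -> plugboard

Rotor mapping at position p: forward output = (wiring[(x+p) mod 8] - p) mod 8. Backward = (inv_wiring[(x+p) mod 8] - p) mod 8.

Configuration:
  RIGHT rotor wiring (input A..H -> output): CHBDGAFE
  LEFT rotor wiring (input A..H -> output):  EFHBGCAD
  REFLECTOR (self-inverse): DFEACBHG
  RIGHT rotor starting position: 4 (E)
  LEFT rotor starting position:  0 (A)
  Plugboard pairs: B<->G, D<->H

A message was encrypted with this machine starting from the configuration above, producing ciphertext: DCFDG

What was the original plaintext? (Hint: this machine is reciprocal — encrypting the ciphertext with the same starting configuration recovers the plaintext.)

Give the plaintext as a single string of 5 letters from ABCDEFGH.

Answer: ADDHA

Derivation:
Char 1 ('D'): step: R->5, L=0; D->plug->H->R->B->L->F->refl->B->L'->D->R'->A->plug->A
Char 2 ('C'): step: R->6, L=0; C->plug->C->R->E->L->G->refl->H->L'->C->R'->H->plug->D
Char 3 ('F'): step: R->7, L=0; F->plug->F->R->H->L->D->refl->A->L'->G->R'->H->plug->D
Char 4 ('D'): step: R->0, L->1 (L advanced); D->plug->H->R->E->L->B->refl->F->L'->D->R'->D->plug->H
Char 5 ('G'): step: R->1, L=1; G->plug->B->R->A->L->E->refl->C->L'->G->R'->A->plug->A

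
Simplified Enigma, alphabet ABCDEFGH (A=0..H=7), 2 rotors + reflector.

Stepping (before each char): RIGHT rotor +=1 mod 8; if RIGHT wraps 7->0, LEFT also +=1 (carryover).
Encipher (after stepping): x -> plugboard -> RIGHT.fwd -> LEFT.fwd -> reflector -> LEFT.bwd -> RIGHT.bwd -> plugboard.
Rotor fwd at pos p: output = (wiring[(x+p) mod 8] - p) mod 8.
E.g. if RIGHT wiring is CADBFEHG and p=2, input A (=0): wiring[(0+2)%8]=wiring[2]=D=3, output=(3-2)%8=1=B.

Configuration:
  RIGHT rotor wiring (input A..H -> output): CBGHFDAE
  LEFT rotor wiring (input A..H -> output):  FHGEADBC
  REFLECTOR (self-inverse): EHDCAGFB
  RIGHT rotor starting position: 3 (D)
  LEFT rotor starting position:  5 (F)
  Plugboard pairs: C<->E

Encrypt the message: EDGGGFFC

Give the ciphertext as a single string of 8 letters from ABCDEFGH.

Char 1 ('E'): step: R->4, L=5; E->plug->C->R->E->L->C->refl->D->L'->H->R'->B->plug->B
Char 2 ('D'): step: R->5, L=5; D->plug->D->R->F->L->B->refl->H->L'->G->R'->A->plug->A
Char 3 ('G'): step: R->6, L=5; G->plug->G->R->H->L->D->refl->C->L'->E->R'->C->plug->E
Char 4 ('G'): step: R->7, L=5; G->plug->G->R->E->L->C->refl->D->L'->H->R'->D->plug->D
Char 5 ('G'): step: R->0, L->6 (L advanced); G->plug->G->R->A->L->D->refl->C->L'->G->R'->C->plug->E
Char 6 ('F'): step: R->1, L=6; F->plug->F->R->H->L->F->refl->G->L'->F->R'->B->plug->B
Char 7 ('F'): step: R->2, L=6; F->plug->F->R->C->L->H->refl->B->L'->D->R'->C->plug->E
Char 8 ('C'): step: R->3, L=6; C->plug->E->R->B->L->E->refl->A->L'->E->R'->A->plug->A

Answer: BAEDEBEA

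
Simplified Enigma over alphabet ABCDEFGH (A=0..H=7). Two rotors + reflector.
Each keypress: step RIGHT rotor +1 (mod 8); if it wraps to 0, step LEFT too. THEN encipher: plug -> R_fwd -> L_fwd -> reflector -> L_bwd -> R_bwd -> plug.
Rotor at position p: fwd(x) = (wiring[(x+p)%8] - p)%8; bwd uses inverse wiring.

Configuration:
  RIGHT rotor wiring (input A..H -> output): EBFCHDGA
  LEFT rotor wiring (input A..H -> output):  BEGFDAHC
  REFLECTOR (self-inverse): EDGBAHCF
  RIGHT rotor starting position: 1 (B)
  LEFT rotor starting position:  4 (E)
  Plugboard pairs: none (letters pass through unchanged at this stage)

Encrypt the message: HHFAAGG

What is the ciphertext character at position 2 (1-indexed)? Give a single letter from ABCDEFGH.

Char 1 ('H'): step: R->2, L=4; H->plug->H->R->H->L->B->refl->D->L'->C->R'->G->plug->G
Char 2 ('H'): step: R->3, L=4; H->plug->H->R->C->L->D->refl->B->L'->H->R'->A->plug->A

A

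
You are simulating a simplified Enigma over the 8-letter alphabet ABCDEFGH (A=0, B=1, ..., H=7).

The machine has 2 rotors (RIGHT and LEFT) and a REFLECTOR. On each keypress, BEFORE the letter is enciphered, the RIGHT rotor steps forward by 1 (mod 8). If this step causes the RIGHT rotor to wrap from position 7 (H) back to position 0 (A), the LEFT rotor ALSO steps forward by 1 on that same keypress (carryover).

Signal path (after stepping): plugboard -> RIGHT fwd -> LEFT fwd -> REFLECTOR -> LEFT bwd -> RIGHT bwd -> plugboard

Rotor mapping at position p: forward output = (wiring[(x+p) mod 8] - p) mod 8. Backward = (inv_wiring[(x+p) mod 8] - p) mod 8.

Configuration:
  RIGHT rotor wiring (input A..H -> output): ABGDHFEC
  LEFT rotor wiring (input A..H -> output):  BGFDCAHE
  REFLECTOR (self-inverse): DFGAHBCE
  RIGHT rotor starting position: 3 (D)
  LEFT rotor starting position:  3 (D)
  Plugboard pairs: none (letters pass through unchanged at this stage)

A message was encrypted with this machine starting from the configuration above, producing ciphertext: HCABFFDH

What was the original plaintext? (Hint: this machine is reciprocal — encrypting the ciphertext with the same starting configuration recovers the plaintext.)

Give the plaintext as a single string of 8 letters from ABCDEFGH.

Char 1 ('H'): step: R->4, L=3; H->plug->H->R->H->L->C->refl->G->L'->F->R'->F->plug->F
Char 2 ('C'): step: R->5, L=3; C->plug->C->R->F->L->G->refl->C->L'->H->R'->B->plug->B
Char 3 ('A'): step: R->6, L=3; A->plug->A->R->G->L->D->refl->A->L'->A->R'->E->plug->E
Char 4 ('B'): step: R->7, L=3; B->plug->B->R->B->L->H->refl->E->L'->D->R'->A->plug->A
Char 5 ('F'): step: R->0, L->4 (L advanced); F->plug->F->R->F->L->C->refl->G->L'->A->R'->A->plug->A
Char 6 ('F'): step: R->1, L=4; F->plug->F->R->D->L->A->refl->D->L'->C->R'->C->plug->C
Char 7 ('D'): step: R->2, L=4; D->plug->D->R->D->L->A->refl->D->L'->C->R'->E->plug->E
Char 8 ('H'): step: R->3, L=4; H->plug->H->R->D->L->A->refl->D->L'->C->R'->C->plug->C

Answer: FBEAACEC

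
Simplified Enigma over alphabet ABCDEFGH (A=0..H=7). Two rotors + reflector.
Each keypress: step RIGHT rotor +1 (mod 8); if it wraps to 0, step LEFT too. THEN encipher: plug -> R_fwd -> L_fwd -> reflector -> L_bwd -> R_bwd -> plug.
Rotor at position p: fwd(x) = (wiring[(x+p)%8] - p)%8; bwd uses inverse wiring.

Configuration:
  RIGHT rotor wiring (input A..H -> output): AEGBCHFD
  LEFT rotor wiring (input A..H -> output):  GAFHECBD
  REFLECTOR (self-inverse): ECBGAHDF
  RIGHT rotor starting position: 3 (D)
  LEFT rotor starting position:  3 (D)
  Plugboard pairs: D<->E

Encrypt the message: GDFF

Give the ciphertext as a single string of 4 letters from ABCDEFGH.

Char 1 ('G'): step: R->4, L=3; G->plug->G->R->C->L->H->refl->F->L'->G->R'->A->plug->A
Char 2 ('D'): step: R->5, L=3; D->plug->E->R->H->L->C->refl->B->L'->B->R'->F->plug->F
Char 3 ('F'): step: R->6, L=3; F->plug->F->R->D->L->G->refl->D->L'->F->R'->B->plug->B
Char 4 ('F'): step: R->7, L=3; F->plug->F->R->D->L->G->refl->D->L'->F->R'->C->plug->C

Answer: AFBC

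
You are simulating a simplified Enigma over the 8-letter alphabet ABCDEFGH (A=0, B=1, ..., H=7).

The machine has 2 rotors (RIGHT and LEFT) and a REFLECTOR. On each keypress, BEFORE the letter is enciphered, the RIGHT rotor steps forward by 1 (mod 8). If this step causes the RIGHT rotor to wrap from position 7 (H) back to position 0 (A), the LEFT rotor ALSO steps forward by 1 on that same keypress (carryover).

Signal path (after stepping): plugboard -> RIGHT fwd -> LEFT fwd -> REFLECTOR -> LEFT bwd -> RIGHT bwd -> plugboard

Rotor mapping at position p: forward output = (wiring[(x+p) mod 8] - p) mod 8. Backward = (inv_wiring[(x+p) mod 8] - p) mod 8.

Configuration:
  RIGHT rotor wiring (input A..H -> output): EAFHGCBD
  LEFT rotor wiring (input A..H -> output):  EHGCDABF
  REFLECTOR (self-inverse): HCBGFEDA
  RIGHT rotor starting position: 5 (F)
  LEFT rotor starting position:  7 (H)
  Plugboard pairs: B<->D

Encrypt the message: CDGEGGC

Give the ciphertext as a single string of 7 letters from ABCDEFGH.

Char 1 ('C'): step: R->6, L=7; C->plug->C->R->G->L->B->refl->C->L'->H->R'->E->plug->E
Char 2 ('D'): step: R->7, L=7; D->plug->B->R->F->L->E->refl->F->L'->B->R'->C->plug->C
Char 3 ('G'): step: R->0, L->0 (L advanced); G->plug->G->R->B->L->H->refl->A->L'->F->R'->C->plug->C
Char 4 ('E'): step: R->1, L=0; E->plug->E->R->B->L->H->refl->A->L'->F->R'->D->plug->B
Char 5 ('G'): step: R->2, L=0; G->plug->G->R->C->L->G->refl->D->L'->E->R'->C->plug->C
Char 6 ('G'): step: R->3, L=0; G->plug->G->R->F->L->A->refl->H->L'->B->R'->F->plug->F
Char 7 ('C'): step: R->4, L=0; C->plug->C->R->F->L->A->refl->H->L'->B->R'->G->plug->G

Answer: ECCBCFG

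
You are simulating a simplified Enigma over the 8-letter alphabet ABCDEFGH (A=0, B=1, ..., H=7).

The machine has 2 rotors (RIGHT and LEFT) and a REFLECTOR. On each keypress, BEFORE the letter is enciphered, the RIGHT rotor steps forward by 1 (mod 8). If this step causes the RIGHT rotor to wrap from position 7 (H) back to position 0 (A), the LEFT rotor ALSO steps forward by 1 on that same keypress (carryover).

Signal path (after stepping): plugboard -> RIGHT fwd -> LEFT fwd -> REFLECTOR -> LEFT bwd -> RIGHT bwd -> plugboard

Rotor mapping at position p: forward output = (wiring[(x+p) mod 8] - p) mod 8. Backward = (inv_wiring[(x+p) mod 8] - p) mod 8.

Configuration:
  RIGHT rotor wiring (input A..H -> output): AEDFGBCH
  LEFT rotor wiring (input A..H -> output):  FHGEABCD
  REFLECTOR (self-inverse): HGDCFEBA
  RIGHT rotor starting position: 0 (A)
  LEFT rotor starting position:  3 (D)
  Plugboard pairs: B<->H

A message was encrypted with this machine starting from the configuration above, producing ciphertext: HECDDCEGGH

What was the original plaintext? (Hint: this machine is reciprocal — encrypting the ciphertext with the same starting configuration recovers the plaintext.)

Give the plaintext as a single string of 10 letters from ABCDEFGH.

Answer: EBGEAGHHDD

Derivation:
Char 1 ('H'): step: R->1, L=3; H->plug->B->R->C->L->G->refl->B->L'->A->R'->E->plug->E
Char 2 ('E'): step: R->2, L=3; E->plug->E->R->A->L->B->refl->G->L'->C->R'->H->plug->B
Char 3 ('C'): step: R->3, L=3; C->plug->C->R->G->L->E->refl->F->L'->B->R'->G->plug->G
Char 4 ('D'): step: R->4, L=3; D->plug->D->R->D->L->H->refl->A->L'->E->R'->E->plug->E
Char 5 ('D'): step: R->5, L=3; D->plug->D->R->D->L->H->refl->A->L'->E->R'->A->plug->A
Char 6 ('C'): step: R->6, L=3; C->plug->C->R->C->L->G->refl->B->L'->A->R'->G->plug->G
Char 7 ('E'): step: R->7, L=3; E->plug->E->R->G->L->E->refl->F->L'->B->R'->B->plug->H
Char 8 ('G'): step: R->0, L->4 (L advanced); G->plug->G->R->C->L->G->refl->B->L'->E->R'->B->plug->H
Char 9 ('G'): step: R->1, L=4; G->plug->G->R->G->L->C->refl->D->L'->F->R'->D->plug->D
Char 10 ('H'): step: R->2, L=4; H->plug->B->R->D->L->H->refl->A->L'->H->R'->D->plug->D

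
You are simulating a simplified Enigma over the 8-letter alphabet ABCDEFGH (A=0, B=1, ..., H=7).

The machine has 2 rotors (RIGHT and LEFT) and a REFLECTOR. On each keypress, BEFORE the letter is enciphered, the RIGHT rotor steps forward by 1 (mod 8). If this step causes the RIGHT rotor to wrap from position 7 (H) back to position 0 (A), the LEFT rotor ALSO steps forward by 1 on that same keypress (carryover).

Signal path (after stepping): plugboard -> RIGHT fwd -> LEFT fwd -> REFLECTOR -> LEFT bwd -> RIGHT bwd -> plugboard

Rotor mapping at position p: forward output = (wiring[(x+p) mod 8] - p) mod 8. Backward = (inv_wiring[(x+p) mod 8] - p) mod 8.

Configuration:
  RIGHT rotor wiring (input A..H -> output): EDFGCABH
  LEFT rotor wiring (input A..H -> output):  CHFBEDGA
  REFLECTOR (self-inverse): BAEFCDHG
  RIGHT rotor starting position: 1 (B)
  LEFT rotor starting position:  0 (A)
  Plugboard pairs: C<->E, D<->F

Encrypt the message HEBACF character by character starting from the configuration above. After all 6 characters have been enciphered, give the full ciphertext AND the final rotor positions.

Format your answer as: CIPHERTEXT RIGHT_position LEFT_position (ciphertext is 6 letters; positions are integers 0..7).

Char 1 ('H'): step: R->2, L=0; H->plug->H->R->B->L->H->refl->G->L'->G->R'->D->plug->F
Char 2 ('E'): step: R->3, L=0; E->plug->C->R->F->L->D->refl->F->L'->C->R'->H->plug->H
Char 3 ('B'): step: R->4, L=0; B->plug->B->R->E->L->E->refl->C->L'->A->R'->E->plug->C
Char 4 ('A'): step: R->5, L=0; A->plug->A->R->D->L->B->refl->A->L'->H->R'->D->plug->F
Char 5 ('C'): step: R->6, L=0; C->plug->E->R->H->L->A->refl->B->L'->D->R'->A->plug->A
Char 6 ('F'): step: R->7, L=0; F->plug->D->R->G->L->G->refl->H->L'->B->R'->G->plug->G
Final: ciphertext=FHCFAG, RIGHT=7, LEFT=0

Answer: FHCFAG 7 0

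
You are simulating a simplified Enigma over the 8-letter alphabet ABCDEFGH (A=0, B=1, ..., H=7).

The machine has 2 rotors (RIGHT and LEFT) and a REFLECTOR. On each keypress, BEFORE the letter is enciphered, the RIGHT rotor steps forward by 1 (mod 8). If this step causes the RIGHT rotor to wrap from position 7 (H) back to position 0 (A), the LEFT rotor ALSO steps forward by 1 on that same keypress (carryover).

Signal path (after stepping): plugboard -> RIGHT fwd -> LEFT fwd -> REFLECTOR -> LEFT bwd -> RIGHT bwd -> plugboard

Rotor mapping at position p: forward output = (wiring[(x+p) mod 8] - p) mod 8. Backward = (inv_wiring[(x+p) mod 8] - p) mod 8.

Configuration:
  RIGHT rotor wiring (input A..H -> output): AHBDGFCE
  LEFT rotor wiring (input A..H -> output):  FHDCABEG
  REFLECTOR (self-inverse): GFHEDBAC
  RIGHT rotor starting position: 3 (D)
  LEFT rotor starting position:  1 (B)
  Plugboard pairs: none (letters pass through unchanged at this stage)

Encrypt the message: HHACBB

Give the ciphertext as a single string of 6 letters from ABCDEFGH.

Answer: GDGEAH

Derivation:
Char 1 ('H'): step: R->4, L=1; H->plug->H->R->H->L->E->refl->D->L'->F->R'->G->plug->G
Char 2 ('H'): step: R->5, L=1; H->plug->H->R->B->L->C->refl->H->L'->D->R'->D->plug->D
Char 3 ('A'): step: R->6, L=1; A->plug->A->R->E->L->A->refl->G->L'->A->R'->G->plug->G
Char 4 ('C'): step: R->7, L=1; C->plug->C->R->A->L->G->refl->A->L'->E->R'->E->plug->E
Char 5 ('B'): step: R->0, L->2 (L advanced); B->plug->B->R->H->L->F->refl->B->L'->A->R'->A->plug->A
Char 6 ('B'): step: R->1, L=2; B->plug->B->R->A->L->B->refl->F->L'->H->R'->H->plug->H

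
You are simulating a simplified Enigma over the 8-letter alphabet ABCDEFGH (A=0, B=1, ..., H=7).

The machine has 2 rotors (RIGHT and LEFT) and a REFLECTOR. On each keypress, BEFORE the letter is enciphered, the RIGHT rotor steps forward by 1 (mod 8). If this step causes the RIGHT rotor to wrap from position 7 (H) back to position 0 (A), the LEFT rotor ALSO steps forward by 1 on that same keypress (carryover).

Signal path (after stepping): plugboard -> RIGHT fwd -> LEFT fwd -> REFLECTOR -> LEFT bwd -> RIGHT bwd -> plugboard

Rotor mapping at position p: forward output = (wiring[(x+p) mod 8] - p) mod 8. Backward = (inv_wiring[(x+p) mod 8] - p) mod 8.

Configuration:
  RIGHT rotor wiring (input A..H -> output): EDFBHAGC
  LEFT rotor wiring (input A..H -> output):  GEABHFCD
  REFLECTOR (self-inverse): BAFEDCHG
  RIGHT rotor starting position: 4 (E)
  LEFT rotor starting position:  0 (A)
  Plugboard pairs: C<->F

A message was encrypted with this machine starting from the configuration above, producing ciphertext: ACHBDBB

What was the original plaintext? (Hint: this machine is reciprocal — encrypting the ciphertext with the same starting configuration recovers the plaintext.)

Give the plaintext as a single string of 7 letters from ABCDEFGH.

Answer: HHGDEDG

Derivation:
Char 1 ('A'): step: R->5, L=0; A->plug->A->R->D->L->B->refl->A->L'->C->R'->H->plug->H
Char 2 ('C'): step: R->6, L=0; C->plug->F->R->D->L->B->refl->A->L'->C->R'->H->plug->H
Char 3 ('H'): step: R->7, L=0; H->plug->H->R->H->L->D->refl->E->L'->B->R'->G->plug->G
Char 4 ('B'): step: R->0, L->1 (L advanced); B->plug->B->R->D->L->G->refl->H->L'->B->R'->D->plug->D
Char 5 ('D'): step: R->1, L=1; D->plug->D->R->G->L->C->refl->F->L'->H->R'->E->plug->E
Char 6 ('B'): step: R->2, L=1; B->plug->B->R->H->L->F->refl->C->L'->G->R'->D->plug->D
Char 7 ('B'): step: R->3, L=1; B->plug->B->R->E->L->E->refl->D->L'->A->R'->G->plug->G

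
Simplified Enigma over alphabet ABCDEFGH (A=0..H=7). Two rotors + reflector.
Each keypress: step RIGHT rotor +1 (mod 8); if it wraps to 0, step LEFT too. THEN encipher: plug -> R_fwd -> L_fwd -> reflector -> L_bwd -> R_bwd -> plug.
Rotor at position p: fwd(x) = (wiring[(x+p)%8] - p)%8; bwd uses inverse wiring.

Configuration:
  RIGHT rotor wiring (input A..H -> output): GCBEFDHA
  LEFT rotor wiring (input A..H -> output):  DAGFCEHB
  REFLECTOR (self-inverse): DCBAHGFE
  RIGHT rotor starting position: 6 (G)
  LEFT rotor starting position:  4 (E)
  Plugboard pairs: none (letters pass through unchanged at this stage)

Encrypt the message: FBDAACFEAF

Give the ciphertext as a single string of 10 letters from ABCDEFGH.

Answer: BHFCEBAGEH

Derivation:
Char 1 ('F'): step: R->7, L=4; F->plug->F->R->G->L->C->refl->B->L'->H->R'->B->plug->B
Char 2 ('B'): step: R->0, L->5 (L advanced); B->plug->B->R->C->L->E->refl->H->L'->A->R'->H->plug->H
Char 3 ('D'): step: R->1, L=5; D->plug->D->R->E->L->D->refl->A->L'->G->R'->F->plug->F
Char 4 ('A'): step: R->2, L=5; A->plug->A->R->H->L->F->refl->G->L'->D->R'->C->plug->C
Char 5 ('A'): step: R->3, L=5; A->plug->A->R->B->L->C->refl->B->L'->F->R'->E->plug->E
Char 6 ('C'): step: R->4, L=5; C->plug->C->R->D->L->G->refl->F->L'->H->R'->B->plug->B
Char 7 ('F'): step: R->5, L=5; F->plug->F->R->E->L->D->refl->A->L'->G->R'->A->plug->A
Char 8 ('E'): step: R->6, L=5; E->plug->E->R->D->L->G->refl->F->L'->H->R'->G->plug->G
Char 9 ('A'): step: R->7, L=5; A->plug->A->R->B->L->C->refl->B->L'->F->R'->E->plug->E
Char 10 ('F'): step: R->0, L->6 (L advanced); F->plug->F->R->D->L->C->refl->B->L'->A->R'->H->plug->H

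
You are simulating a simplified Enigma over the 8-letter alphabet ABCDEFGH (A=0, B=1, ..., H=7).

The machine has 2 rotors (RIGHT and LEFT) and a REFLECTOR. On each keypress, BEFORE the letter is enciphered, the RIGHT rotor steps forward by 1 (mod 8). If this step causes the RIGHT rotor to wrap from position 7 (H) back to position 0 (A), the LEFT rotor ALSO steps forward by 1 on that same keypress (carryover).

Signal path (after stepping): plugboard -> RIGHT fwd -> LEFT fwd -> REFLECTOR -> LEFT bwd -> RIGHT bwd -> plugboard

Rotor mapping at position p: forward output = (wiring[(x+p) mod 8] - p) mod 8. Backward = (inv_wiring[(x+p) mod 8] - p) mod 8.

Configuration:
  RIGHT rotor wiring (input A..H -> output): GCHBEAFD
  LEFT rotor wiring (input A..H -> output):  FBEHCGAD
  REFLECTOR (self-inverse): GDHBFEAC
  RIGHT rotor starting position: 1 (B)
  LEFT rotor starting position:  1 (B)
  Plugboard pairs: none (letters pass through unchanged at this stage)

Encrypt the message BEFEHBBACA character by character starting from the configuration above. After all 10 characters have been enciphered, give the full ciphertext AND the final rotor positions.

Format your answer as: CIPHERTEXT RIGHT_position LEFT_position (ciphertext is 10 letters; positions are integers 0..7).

Char 1 ('B'): step: R->2, L=1; B->plug->B->R->H->L->E->refl->F->L'->E->R'->G->plug->G
Char 2 ('E'): step: R->3, L=1; E->plug->E->R->A->L->A->refl->G->L'->C->R'->D->plug->D
Char 3 ('F'): step: R->4, L=1; F->plug->F->R->G->L->C->refl->H->L'->F->R'->H->plug->H
Char 4 ('E'): step: R->5, L=1; E->plug->E->R->F->L->H->refl->C->L'->G->R'->C->plug->C
Char 5 ('H'): step: R->6, L=1; H->plug->H->R->C->L->G->refl->A->L'->A->R'->C->plug->C
Char 6 ('B'): step: R->7, L=1; B->plug->B->R->H->L->E->refl->F->L'->E->R'->A->plug->A
Char 7 ('B'): step: R->0, L->2 (L advanced); B->plug->B->R->C->L->A->refl->G->L'->E->R'->E->plug->E
Char 8 ('A'): step: R->1, L=2; A->plug->A->R->B->L->F->refl->E->L'->D->R'->D->plug->D
Char 9 ('C'): step: R->2, L=2; C->plug->C->R->C->L->A->refl->G->L'->E->R'->G->plug->G
Char 10 ('A'): step: R->3, L=2; A->plug->A->R->G->L->D->refl->B->L'->F->R'->C->plug->C
Final: ciphertext=GDHCCAEDGC, RIGHT=3, LEFT=2

Answer: GDHCCAEDGC 3 2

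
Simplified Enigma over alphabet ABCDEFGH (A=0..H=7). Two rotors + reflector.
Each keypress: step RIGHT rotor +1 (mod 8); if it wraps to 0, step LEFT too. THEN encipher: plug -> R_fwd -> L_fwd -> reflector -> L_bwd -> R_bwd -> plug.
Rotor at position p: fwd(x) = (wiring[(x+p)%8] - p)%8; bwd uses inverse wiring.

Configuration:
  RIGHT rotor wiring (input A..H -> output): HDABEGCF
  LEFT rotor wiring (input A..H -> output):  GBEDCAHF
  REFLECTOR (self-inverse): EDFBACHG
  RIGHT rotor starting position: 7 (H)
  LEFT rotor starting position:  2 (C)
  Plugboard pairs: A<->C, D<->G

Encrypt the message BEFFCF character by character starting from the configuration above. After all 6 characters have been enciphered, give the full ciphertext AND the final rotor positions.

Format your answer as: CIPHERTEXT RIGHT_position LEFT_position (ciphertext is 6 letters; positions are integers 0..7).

Answer: ABEEEA 5 3

Derivation:
Char 1 ('B'): step: R->0, L->3 (L advanced); B->plug->B->R->D->L->E->refl->A->L'->A->R'->C->plug->A
Char 2 ('E'): step: R->1, L=3; E->plug->E->R->F->L->D->refl->B->L'->H->R'->B->plug->B
Char 3 ('F'): step: R->2, L=3; F->plug->F->R->D->L->E->refl->A->L'->A->R'->E->plug->E
Char 4 ('F'): step: R->3, L=3; F->plug->F->R->E->L->C->refl->F->L'->C->R'->E->plug->E
Char 5 ('C'): step: R->4, L=3; C->plug->A->R->A->L->A->refl->E->L'->D->R'->E->plug->E
Char 6 ('F'): step: R->5, L=3; F->plug->F->R->D->L->E->refl->A->L'->A->R'->C->plug->A
Final: ciphertext=ABEEEA, RIGHT=5, LEFT=3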